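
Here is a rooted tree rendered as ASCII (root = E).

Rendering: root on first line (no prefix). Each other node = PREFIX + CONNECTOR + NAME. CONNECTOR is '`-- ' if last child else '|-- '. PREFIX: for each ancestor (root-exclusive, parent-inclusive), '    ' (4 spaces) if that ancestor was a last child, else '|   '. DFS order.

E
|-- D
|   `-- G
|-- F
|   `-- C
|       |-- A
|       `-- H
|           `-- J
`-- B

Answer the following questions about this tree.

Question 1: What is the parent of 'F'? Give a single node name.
Scan adjacency: F appears as child of E

Answer: E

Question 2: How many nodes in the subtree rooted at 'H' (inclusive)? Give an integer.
Subtree rooted at H contains: H, J
Count = 2

Answer: 2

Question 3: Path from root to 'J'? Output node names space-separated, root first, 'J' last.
Walk down from root: E -> F -> C -> H -> J

Answer: E F C H J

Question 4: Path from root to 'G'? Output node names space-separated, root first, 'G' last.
Walk down from root: E -> D -> G

Answer: E D G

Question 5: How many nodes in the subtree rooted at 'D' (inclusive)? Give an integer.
Subtree rooted at D contains: D, G
Count = 2

Answer: 2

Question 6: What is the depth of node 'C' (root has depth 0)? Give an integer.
Path from root to C: E -> F -> C
Depth = number of edges = 2

Answer: 2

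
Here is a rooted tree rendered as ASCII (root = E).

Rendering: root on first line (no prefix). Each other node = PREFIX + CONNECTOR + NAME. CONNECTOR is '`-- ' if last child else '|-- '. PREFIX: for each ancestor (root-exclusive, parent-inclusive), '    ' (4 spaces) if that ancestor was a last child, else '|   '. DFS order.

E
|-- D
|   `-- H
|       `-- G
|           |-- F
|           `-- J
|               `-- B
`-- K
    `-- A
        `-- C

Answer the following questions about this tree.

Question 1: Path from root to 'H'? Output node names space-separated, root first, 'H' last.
Answer: E D H

Derivation:
Walk down from root: E -> D -> H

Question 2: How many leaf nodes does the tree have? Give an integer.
Leaves (nodes with no children): B, C, F

Answer: 3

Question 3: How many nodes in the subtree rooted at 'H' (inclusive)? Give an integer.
Answer: 5

Derivation:
Subtree rooted at H contains: B, F, G, H, J
Count = 5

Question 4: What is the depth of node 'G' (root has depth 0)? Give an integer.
Answer: 3

Derivation:
Path from root to G: E -> D -> H -> G
Depth = number of edges = 3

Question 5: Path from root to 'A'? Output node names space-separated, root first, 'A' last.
Answer: E K A

Derivation:
Walk down from root: E -> K -> A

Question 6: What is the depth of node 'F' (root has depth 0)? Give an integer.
Answer: 4

Derivation:
Path from root to F: E -> D -> H -> G -> F
Depth = number of edges = 4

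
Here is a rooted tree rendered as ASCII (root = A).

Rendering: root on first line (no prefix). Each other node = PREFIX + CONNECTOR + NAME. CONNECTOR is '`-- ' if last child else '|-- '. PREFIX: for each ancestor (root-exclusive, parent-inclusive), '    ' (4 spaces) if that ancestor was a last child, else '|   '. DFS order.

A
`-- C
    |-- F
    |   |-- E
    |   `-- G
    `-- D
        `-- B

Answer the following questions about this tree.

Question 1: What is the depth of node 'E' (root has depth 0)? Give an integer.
Answer: 3

Derivation:
Path from root to E: A -> C -> F -> E
Depth = number of edges = 3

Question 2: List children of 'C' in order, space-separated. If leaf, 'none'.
Answer: F D

Derivation:
Node C's children (from adjacency): F, D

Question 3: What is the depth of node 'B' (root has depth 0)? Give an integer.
Answer: 3

Derivation:
Path from root to B: A -> C -> D -> B
Depth = number of edges = 3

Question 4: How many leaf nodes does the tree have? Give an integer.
Leaves (nodes with no children): B, E, G

Answer: 3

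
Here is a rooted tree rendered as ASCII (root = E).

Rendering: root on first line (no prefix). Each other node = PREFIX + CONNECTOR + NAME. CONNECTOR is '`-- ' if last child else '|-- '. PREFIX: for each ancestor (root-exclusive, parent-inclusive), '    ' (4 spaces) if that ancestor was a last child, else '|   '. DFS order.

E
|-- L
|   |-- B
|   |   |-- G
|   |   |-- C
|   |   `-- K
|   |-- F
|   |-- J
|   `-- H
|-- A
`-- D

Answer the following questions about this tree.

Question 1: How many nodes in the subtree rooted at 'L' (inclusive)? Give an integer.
Answer: 8

Derivation:
Subtree rooted at L contains: B, C, F, G, H, J, K, L
Count = 8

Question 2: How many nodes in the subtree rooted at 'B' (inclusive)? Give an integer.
Subtree rooted at B contains: B, C, G, K
Count = 4

Answer: 4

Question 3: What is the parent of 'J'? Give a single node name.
Scan adjacency: J appears as child of L

Answer: L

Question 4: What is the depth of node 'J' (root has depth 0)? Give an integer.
Answer: 2

Derivation:
Path from root to J: E -> L -> J
Depth = number of edges = 2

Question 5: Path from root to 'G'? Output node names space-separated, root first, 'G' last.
Walk down from root: E -> L -> B -> G

Answer: E L B G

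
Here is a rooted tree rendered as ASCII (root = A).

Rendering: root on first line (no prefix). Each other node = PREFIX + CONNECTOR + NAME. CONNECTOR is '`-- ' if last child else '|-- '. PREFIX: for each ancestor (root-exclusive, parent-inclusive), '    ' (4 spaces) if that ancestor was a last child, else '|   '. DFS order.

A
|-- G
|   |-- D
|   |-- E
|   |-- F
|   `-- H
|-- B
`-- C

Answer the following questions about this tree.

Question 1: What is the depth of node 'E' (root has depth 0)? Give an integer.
Path from root to E: A -> G -> E
Depth = number of edges = 2

Answer: 2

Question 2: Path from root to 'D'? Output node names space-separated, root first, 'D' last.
Answer: A G D

Derivation:
Walk down from root: A -> G -> D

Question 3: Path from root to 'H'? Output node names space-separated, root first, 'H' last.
Answer: A G H

Derivation:
Walk down from root: A -> G -> H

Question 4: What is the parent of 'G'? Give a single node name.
Scan adjacency: G appears as child of A

Answer: A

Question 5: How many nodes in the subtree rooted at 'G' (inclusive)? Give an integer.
Subtree rooted at G contains: D, E, F, G, H
Count = 5

Answer: 5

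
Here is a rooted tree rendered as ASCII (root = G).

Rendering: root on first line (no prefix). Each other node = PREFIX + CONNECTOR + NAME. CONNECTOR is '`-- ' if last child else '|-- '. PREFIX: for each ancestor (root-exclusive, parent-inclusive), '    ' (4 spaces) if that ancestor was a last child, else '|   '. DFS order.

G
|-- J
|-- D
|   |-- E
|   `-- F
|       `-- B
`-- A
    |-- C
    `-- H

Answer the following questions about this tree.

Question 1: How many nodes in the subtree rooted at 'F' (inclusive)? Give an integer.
Answer: 2

Derivation:
Subtree rooted at F contains: B, F
Count = 2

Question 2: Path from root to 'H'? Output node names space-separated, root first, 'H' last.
Answer: G A H

Derivation:
Walk down from root: G -> A -> H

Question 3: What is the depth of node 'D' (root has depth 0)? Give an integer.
Answer: 1

Derivation:
Path from root to D: G -> D
Depth = number of edges = 1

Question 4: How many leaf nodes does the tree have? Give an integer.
Leaves (nodes with no children): B, C, E, H, J

Answer: 5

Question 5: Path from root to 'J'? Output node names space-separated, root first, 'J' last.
Answer: G J

Derivation:
Walk down from root: G -> J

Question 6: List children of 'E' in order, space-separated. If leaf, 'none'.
Node E's children (from adjacency): (leaf)

Answer: none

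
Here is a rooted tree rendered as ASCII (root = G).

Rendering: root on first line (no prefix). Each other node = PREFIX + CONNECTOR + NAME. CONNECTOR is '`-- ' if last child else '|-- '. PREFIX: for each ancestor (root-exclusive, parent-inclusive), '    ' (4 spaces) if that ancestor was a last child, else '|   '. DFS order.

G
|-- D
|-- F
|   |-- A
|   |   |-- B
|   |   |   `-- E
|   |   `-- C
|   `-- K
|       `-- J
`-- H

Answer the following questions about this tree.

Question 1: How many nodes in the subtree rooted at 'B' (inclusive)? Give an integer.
Answer: 2

Derivation:
Subtree rooted at B contains: B, E
Count = 2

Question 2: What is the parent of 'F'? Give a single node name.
Scan adjacency: F appears as child of G

Answer: G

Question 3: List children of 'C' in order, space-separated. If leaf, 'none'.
Node C's children (from adjacency): (leaf)

Answer: none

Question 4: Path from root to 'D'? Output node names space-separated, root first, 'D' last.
Answer: G D

Derivation:
Walk down from root: G -> D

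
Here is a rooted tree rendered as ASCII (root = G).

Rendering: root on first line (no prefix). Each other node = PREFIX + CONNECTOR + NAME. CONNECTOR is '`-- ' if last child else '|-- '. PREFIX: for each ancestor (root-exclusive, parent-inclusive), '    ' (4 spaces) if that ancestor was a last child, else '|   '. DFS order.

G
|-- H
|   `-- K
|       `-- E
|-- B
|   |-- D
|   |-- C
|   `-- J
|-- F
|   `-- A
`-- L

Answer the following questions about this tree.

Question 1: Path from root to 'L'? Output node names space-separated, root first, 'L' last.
Walk down from root: G -> L

Answer: G L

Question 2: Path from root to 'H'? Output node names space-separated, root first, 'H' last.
Answer: G H

Derivation:
Walk down from root: G -> H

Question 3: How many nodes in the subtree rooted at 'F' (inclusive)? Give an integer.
Subtree rooted at F contains: A, F
Count = 2

Answer: 2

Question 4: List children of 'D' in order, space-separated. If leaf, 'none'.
Answer: none

Derivation:
Node D's children (from adjacency): (leaf)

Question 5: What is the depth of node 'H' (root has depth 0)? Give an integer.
Path from root to H: G -> H
Depth = number of edges = 1

Answer: 1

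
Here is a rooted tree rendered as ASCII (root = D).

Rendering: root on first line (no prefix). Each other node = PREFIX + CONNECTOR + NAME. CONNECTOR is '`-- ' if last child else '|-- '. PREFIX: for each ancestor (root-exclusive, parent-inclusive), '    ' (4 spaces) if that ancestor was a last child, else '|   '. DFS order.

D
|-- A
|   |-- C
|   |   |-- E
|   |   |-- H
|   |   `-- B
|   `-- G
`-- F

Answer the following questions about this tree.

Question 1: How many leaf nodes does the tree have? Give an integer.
Leaves (nodes with no children): B, E, F, G, H

Answer: 5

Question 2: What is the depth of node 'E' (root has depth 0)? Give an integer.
Answer: 3

Derivation:
Path from root to E: D -> A -> C -> E
Depth = number of edges = 3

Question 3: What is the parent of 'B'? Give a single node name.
Answer: C

Derivation:
Scan adjacency: B appears as child of C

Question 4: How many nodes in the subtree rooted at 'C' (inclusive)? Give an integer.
Answer: 4

Derivation:
Subtree rooted at C contains: B, C, E, H
Count = 4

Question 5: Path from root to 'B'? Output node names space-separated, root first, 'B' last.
Answer: D A C B

Derivation:
Walk down from root: D -> A -> C -> B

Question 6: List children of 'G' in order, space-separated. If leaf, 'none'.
Node G's children (from adjacency): (leaf)

Answer: none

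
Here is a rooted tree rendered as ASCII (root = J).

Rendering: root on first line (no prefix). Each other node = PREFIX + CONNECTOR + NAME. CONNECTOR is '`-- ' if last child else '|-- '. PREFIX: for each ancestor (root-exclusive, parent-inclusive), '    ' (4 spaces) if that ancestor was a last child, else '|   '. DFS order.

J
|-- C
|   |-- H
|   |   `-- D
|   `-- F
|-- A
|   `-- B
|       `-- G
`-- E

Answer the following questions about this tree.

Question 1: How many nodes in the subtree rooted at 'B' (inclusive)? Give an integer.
Subtree rooted at B contains: B, G
Count = 2

Answer: 2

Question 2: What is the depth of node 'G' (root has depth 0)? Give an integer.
Path from root to G: J -> A -> B -> G
Depth = number of edges = 3

Answer: 3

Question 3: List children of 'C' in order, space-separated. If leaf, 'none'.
Answer: H F

Derivation:
Node C's children (from adjacency): H, F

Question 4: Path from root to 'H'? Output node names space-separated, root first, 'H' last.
Answer: J C H

Derivation:
Walk down from root: J -> C -> H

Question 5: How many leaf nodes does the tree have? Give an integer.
Answer: 4

Derivation:
Leaves (nodes with no children): D, E, F, G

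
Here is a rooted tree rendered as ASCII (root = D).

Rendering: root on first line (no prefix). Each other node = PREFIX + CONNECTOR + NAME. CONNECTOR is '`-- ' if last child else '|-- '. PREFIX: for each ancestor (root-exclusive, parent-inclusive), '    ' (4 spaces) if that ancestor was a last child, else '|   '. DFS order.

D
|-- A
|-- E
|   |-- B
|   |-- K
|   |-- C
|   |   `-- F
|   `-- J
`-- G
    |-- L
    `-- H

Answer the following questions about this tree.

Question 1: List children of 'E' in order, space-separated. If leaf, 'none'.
Node E's children (from adjacency): B, K, C, J

Answer: B K C J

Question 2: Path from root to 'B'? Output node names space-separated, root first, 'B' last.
Answer: D E B

Derivation:
Walk down from root: D -> E -> B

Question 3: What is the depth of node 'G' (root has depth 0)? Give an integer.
Answer: 1

Derivation:
Path from root to G: D -> G
Depth = number of edges = 1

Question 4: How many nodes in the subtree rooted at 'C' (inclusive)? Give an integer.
Answer: 2

Derivation:
Subtree rooted at C contains: C, F
Count = 2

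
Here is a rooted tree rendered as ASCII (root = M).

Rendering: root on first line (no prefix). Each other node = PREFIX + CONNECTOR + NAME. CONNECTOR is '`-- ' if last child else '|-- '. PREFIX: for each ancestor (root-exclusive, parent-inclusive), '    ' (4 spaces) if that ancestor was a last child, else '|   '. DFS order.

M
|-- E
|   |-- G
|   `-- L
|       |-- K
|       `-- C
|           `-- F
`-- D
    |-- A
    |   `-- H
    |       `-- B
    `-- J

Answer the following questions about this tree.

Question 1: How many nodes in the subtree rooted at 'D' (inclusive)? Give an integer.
Subtree rooted at D contains: A, B, D, H, J
Count = 5

Answer: 5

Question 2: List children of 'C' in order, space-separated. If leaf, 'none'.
Answer: F

Derivation:
Node C's children (from adjacency): F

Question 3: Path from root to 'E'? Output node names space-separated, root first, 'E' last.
Answer: M E

Derivation:
Walk down from root: M -> E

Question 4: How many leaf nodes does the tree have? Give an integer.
Leaves (nodes with no children): B, F, G, J, K

Answer: 5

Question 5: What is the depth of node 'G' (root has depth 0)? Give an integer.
Answer: 2

Derivation:
Path from root to G: M -> E -> G
Depth = number of edges = 2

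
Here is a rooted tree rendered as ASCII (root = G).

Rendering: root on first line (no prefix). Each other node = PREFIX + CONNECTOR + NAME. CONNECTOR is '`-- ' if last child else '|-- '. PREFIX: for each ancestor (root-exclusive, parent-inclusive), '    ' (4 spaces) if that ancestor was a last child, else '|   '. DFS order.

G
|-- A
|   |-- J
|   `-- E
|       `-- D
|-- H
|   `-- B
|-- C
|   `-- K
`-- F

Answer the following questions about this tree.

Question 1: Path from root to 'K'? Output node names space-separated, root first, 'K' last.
Answer: G C K

Derivation:
Walk down from root: G -> C -> K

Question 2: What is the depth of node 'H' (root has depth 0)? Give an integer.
Answer: 1

Derivation:
Path from root to H: G -> H
Depth = number of edges = 1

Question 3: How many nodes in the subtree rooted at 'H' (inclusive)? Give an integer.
Subtree rooted at H contains: B, H
Count = 2

Answer: 2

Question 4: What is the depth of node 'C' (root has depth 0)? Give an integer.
Answer: 1

Derivation:
Path from root to C: G -> C
Depth = number of edges = 1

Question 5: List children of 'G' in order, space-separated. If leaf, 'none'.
Node G's children (from adjacency): A, H, C, F

Answer: A H C F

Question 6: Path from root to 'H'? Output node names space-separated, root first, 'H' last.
Answer: G H

Derivation:
Walk down from root: G -> H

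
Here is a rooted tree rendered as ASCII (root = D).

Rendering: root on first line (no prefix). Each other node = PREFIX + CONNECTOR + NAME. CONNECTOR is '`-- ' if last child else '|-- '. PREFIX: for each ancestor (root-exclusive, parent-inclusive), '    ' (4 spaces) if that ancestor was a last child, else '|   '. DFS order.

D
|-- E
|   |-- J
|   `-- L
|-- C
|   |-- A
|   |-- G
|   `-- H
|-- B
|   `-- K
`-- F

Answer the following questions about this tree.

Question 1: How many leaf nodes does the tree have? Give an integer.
Leaves (nodes with no children): A, F, G, H, J, K, L

Answer: 7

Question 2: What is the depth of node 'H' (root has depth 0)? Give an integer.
Path from root to H: D -> C -> H
Depth = number of edges = 2

Answer: 2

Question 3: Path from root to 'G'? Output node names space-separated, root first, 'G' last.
Answer: D C G

Derivation:
Walk down from root: D -> C -> G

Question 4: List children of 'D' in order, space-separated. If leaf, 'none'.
Answer: E C B F

Derivation:
Node D's children (from adjacency): E, C, B, F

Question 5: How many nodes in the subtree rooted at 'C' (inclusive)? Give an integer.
Answer: 4

Derivation:
Subtree rooted at C contains: A, C, G, H
Count = 4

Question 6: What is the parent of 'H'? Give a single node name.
Answer: C

Derivation:
Scan adjacency: H appears as child of C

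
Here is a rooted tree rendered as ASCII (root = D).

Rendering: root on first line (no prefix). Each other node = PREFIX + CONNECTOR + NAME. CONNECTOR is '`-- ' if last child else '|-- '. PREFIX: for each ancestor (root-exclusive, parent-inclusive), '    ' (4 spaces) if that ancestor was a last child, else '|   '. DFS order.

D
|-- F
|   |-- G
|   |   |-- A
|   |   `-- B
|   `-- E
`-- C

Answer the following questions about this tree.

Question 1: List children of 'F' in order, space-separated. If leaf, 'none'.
Node F's children (from adjacency): G, E

Answer: G E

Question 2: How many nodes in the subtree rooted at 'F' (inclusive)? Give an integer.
Answer: 5

Derivation:
Subtree rooted at F contains: A, B, E, F, G
Count = 5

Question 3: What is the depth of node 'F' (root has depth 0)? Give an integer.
Path from root to F: D -> F
Depth = number of edges = 1

Answer: 1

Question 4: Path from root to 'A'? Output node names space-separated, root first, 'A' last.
Walk down from root: D -> F -> G -> A

Answer: D F G A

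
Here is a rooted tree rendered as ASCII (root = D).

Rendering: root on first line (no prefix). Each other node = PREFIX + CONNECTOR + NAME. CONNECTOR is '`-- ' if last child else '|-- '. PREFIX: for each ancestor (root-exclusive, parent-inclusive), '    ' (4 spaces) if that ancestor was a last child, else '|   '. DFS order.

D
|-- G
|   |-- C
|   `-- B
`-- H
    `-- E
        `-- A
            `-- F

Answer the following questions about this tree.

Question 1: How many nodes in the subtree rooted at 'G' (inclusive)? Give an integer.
Answer: 3

Derivation:
Subtree rooted at G contains: B, C, G
Count = 3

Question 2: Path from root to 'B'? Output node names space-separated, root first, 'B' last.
Walk down from root: D -> G -> B

Answer: D G B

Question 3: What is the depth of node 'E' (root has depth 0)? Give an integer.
Path from root to E: D -> H -> E
Depth = number of edges = 2

Answer: 2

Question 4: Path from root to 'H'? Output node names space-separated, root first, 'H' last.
Walk down from root: D -> H

Answer: D H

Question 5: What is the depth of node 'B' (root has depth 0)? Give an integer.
Path from root to B: D -> G -> B
Depth = number of edges = 2

Answer: 2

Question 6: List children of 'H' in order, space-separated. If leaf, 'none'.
Answer: E

Derivation:
Node H's children (from adjacency): E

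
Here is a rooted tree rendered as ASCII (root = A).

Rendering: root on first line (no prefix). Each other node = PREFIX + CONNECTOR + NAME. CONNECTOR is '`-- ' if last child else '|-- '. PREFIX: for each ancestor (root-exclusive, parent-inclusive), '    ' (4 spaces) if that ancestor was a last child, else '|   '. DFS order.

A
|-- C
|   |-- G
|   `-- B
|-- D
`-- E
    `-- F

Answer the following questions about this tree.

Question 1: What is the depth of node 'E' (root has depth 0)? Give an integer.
Answer: 1

Derivation:
Path from root to E: A -> E
Depth = number of edges = 1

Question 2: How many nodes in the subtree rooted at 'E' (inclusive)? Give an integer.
Answer: 2

Derivation:
Subtree rooted at E contains: E, F
Count = 2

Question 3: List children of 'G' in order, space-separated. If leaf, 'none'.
Node G's children (from adjacency): (leaf)

Answer: none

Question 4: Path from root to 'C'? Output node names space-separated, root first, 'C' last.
Walk down from root: A -> C

Answer: A C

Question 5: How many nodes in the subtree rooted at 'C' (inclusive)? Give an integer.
Answer: 3

Derivation:
Subtree rooted at C contains: B, C, G
Count = 3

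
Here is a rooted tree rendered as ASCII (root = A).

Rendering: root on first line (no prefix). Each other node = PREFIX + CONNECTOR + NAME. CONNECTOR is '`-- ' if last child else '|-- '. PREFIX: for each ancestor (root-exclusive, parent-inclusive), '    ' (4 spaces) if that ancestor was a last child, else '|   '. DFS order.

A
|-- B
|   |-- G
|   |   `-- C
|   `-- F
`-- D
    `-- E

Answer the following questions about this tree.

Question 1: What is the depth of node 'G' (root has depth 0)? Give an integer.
Path from root to G: A -> B -> G
Depth = number of edges = 2

Answer: 2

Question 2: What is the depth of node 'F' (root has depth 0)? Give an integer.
Answer: 2

Derivation:
Path from root to F: A -> B -> F
Depth = number of edges = 2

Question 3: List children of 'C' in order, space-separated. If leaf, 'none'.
Answer: none

Derivation:
Node C's children (from adjacency): (leaf)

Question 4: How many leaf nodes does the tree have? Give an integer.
Leaves (nodes with no children): C, E, F

Answer: 3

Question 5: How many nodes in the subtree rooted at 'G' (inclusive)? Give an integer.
Answer: 2

Derivation:
Subtree rooted at G contains: C, G
Count = 2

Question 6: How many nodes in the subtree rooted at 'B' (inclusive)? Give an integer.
Subtree rooted at B contains: B, C, F, G
Count = 4

Answer: 4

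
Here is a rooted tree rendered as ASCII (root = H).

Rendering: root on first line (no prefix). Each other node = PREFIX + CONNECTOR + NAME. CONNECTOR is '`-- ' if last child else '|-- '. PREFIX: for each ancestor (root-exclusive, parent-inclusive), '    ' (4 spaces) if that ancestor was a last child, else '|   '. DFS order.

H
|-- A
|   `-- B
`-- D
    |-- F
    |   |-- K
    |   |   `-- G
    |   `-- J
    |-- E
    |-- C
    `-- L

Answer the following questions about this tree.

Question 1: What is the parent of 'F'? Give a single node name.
Scan adjacency: F appears as child of D

Answer: D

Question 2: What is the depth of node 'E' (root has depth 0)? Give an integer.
Path from root to E: H -> D -> E
Depth = number of edges = 2

Answer: 2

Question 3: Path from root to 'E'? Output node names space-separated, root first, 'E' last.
Answer: H D E

Derivation:
Walk down from root: H -> D -> E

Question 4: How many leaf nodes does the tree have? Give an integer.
Answer: 6

Derivation:
Leaves (nodes with no children): B, C, E, G, J, L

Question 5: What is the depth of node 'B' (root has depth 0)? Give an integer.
Answer: 2

Derivation:
Path from root to B: H -> A -> B
Depth = number of edges = 2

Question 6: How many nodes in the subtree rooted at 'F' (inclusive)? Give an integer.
Answer: 4

Derivation:
Subtree rooted at F contains: F, G, J, K
Count = 4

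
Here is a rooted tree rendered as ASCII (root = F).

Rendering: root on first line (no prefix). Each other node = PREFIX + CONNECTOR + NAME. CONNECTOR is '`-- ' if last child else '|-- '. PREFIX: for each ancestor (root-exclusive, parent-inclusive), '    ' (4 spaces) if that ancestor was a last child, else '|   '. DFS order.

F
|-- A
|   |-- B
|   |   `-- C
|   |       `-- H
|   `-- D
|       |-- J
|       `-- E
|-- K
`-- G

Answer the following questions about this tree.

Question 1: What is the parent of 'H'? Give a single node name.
Scan adjacency: H appears as child of C

Answer: C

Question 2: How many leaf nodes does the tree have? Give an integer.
Answer: 5

Derivation:
Leaves (nodes with no children): E, G, H, J, K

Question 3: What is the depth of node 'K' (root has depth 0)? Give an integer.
Path from root to K: F -> K
Depth = number of edges = 1

Answer: 1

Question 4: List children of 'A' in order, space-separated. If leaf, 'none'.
Answer: B D

Derivation:
Node A's children (from adjacency): B, D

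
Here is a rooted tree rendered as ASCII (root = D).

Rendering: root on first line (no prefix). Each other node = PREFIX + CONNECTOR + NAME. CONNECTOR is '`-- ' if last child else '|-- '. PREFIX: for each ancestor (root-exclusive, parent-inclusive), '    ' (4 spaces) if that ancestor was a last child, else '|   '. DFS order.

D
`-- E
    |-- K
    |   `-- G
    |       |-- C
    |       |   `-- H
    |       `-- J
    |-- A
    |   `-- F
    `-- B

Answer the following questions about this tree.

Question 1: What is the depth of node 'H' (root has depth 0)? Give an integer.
Path from root to H: D -> E -> K -> G -> C -> H
Depth = number of edges = 5

Answer: 5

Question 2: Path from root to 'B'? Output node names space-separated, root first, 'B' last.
Walk down from root: D -> E -> B

Answer: D E B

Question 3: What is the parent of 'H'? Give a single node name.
Scan adjacency: H appears as child of C

Answer: C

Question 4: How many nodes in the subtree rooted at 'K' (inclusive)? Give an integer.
Subtree rooted at K contains: C, G, H, J, K
Count = 5

Answer: 5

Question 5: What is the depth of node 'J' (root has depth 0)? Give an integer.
Answer: 4

Derivation:
Path from root to J: D -> E -> K -> G -> J
Depth = number of edges = 4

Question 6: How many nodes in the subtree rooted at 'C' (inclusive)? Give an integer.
Subtree rooted at C contains: C, H
Count = 2

Answer: 2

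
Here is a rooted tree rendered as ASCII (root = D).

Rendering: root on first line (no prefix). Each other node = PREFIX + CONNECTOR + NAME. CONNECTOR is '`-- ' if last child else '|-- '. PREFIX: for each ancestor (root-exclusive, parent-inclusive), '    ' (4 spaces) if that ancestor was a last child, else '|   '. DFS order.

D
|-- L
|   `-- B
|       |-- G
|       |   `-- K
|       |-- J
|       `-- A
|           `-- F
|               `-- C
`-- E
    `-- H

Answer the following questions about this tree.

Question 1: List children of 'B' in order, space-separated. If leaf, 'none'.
Node B's children (from adjacency): G, J, A

Answer: G J A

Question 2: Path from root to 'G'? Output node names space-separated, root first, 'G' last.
Walk down from root: D -> L -> B -> G

Answer: D L B G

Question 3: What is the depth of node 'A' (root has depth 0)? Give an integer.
Answer: 3

Derivation:
Path from root to A: D -> L -> B -> A
Depth = number of edges = 3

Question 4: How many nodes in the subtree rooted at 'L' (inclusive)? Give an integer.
Subtree rooted at L contains: A, B, C, F, G, J, K, L
Count = 8

Answer: 8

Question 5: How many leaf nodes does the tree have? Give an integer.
Leaves (nodes with no children): C, H, J, K

Answer: 4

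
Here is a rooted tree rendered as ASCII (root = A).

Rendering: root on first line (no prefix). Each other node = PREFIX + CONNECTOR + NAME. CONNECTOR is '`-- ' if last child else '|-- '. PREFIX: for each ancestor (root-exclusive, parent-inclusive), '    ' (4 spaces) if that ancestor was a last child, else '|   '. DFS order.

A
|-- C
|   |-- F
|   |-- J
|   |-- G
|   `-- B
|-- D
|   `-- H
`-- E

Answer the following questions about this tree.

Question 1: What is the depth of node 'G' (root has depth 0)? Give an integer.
Answer: 2

Derivation:
Path from root to G: A -> C -> G
Depth = number of edges = 2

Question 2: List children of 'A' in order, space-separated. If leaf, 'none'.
Node A's children (from adjacency): C, D, E

Answer: C D E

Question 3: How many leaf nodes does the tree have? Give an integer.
Leaves (nodes with no children): B, E, F, G, H, J

Answer: 6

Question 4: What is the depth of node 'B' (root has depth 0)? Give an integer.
Answer: 2

Derivation:
Path from root to B: A -> C -> B
Depth = number of edges = 2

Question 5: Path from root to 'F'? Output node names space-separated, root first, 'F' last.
Walk down from root: A -> C -> F

Answer: A C F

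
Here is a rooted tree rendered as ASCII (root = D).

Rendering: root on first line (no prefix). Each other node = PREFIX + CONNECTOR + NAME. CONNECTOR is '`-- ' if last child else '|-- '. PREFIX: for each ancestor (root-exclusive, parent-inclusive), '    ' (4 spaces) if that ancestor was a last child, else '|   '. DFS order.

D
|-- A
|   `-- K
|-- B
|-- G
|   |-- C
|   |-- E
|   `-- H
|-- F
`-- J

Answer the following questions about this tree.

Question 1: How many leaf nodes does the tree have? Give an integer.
Leaves (nodes with no children): B, C, E, F, H, J, K

Answer: 7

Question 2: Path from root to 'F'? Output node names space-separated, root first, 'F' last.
Answer: D F

Derivation:
Walk down from root: D -> F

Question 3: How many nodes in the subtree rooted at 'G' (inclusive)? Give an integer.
Answer: 4

Derivation:
Subtree rooted at G contains: C, E, G, H
Count = 4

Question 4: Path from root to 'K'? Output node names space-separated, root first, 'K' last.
Answer: D A K

Derivation:
Walk down from root: D -> A -> K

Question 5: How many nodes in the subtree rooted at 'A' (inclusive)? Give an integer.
Subtree rooted at A contains: A, K
Count = 2

Answer: 2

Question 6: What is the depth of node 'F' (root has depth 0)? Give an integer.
Answer: 1

Derivation:
Path from root to F: D -> F
Depth = number of edges = 1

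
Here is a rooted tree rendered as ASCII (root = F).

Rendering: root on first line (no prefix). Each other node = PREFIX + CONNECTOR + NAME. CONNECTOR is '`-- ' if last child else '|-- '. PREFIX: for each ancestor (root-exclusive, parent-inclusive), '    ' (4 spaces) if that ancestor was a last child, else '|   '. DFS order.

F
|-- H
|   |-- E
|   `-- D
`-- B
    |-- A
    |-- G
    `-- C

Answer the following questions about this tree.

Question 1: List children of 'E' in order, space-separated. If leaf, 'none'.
Answer: none

Derivation:
Node E's children (from adjacency): (leaf)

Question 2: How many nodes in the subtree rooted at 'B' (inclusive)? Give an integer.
Answer: 4

Derivation:
Subtree rooted at B contains: A, B, C, G
Count = 4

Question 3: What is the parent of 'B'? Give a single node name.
Scan adjacency: B appears as child of F

Answer: F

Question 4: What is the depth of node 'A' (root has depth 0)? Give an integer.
Answer: 2

Derivation:
Path from root to A: F -> B -> A
Depth = number of edges = 2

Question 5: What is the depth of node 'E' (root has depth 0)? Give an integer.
Answer: 2

Derivation:
Path from root to E: F -> H -> E
Depth = number of edges = 2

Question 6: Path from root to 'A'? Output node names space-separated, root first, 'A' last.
Answer: F B A

Derivation:
Walk down from root: F -> B -> A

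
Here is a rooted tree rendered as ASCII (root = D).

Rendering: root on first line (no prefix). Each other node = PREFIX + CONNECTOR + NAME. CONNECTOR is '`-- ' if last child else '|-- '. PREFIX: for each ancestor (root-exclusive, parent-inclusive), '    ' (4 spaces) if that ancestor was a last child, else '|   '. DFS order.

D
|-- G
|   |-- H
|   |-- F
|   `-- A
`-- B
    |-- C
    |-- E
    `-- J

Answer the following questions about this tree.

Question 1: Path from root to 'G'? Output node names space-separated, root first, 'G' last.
Answer: D G

Derivation:
Walk down from root: D -> G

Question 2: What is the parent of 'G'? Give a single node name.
Answer: D

Derivation:
Scan adjacency: G appears as child of D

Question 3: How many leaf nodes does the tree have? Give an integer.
Answer: 6

Derivation:
Leaves (nodes with no children): A, C, E, F, H, J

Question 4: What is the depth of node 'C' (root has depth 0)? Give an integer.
Path from root to C: D -> B -> C
Depth = number of edges = 2

Answer: 2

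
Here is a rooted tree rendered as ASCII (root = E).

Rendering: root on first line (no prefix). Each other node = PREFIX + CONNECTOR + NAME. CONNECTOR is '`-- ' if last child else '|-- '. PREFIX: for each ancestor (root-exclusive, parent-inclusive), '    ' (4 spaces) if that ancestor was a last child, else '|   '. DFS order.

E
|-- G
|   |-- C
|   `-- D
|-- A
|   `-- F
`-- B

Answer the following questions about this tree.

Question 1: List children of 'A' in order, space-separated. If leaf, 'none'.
Answer: F

Derivation:
Node A's children (from adjacency): F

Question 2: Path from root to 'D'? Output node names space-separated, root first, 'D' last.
Answer: E G D

Derivation:
Walk down from root: E -> G -> D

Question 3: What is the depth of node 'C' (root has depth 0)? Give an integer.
Path from root to C: E -> G -> C
Depth = number of edges = 2

Answer: 2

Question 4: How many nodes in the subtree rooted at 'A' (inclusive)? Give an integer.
Answer: 2

Derivation:
Subtree rooted at A contains: A, F
Count = 2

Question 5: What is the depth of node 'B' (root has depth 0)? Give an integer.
Answer: 1

Derivation:
Path from root to B: E -> B
Depth = number of edges = 1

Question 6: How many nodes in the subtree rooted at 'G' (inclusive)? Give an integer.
Subtree rooted at G contains: C, D, G
Count = 3

Answer: 3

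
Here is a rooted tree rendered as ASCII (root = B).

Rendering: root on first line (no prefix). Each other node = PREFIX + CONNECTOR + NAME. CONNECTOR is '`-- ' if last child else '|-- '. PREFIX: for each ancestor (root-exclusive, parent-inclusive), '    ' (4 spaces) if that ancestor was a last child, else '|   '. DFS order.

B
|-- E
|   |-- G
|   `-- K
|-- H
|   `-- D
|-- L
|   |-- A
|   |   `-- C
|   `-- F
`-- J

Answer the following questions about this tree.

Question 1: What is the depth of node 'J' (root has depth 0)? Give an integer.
Path from root to J: B -> J
Depth = number of edges = 1

Answer: 1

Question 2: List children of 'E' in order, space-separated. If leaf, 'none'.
Node E's children (from adjacency): G, K

Answer: G K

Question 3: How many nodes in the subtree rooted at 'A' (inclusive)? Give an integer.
Answer: 2

Derivation:
Subtree rooted at A contains: A, C
Count = 2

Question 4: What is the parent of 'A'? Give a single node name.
Scan adjacency: A appears as child of L

Answer: L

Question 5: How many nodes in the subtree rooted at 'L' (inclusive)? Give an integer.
Answer: 4

Derivation:
Subtree rooted at L contains: A, C, F, L
Count = 4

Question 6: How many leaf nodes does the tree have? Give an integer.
Leaves (nodes with no children): C, D, F, G, J, K

Answer: 6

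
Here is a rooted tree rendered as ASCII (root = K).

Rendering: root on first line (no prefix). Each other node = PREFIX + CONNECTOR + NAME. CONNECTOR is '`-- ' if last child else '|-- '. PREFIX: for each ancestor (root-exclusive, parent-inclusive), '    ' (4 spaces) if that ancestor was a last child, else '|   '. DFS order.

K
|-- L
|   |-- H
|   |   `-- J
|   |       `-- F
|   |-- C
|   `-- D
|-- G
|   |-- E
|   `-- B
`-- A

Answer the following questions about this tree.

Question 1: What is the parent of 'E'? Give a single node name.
Answer: G

Derivation:
Scan adjacency: E appears as child of G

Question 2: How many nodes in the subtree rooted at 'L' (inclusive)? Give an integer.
Answer: 6

Derivation:
Subtree rooted at L contains: C, D, F, H, J, L
Count = 6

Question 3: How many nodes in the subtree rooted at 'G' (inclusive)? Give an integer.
Answer: 3

Derivation:
Subtree rooted at G contains: B, E, G
Count = 3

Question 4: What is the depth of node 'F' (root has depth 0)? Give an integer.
Path from root to F: K -> L -> H -> J -> F
Depth = number of edges = 4

Answer: 4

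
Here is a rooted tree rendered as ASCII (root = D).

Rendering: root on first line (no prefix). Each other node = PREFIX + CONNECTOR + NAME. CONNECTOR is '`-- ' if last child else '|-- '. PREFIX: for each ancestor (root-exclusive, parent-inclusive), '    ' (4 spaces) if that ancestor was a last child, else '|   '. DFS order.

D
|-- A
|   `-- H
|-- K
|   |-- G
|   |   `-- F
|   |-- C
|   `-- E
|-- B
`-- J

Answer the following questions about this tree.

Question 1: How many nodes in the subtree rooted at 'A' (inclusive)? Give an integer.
Subtree rooted at A contains: A, H
Count = 2

Answer: 2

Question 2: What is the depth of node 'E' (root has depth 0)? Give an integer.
Answer: 2

Derivation:
Path from root to E: D -> K -> E
Depth = number of edges = 2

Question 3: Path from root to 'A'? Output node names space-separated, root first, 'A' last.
Answer: D A

Derivation:
Walk down from root: D -> A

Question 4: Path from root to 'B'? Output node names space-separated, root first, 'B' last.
Walk down from root: D -> B

Answer: D B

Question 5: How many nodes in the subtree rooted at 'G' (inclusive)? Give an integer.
Answer: 2

Derivation:
Subtree rooted at G contains: F, G
Count = 2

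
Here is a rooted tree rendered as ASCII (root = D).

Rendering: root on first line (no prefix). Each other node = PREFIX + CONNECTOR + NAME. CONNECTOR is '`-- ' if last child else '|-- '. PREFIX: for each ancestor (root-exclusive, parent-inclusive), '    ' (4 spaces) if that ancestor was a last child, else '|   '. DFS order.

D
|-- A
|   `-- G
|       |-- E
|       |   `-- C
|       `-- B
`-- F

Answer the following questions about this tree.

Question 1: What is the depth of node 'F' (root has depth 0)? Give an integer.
Answer: 1

Derivation:
Path from root to F: D -> F
Depth = number of edges = 1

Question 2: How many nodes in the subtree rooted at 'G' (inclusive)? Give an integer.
Answer: 4

Derivation:
Subtree rooted at G contains: B, C, E, G
Count = 4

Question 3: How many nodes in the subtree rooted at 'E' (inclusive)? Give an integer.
Answer: 2

Derivation:
Subtree rooted at E contains: C, E
Count = 2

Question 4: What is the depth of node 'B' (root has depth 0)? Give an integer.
Answer: 3

Derivation:
Path from root to B: D -> A -> G -> B
Depth = number of edges = 3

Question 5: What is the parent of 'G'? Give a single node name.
Scan adjacency: G appears as child of A

Answer: A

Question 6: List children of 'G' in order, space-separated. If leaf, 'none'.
Answer: E B

Derivation:
Node G's children (from adjacency): E, B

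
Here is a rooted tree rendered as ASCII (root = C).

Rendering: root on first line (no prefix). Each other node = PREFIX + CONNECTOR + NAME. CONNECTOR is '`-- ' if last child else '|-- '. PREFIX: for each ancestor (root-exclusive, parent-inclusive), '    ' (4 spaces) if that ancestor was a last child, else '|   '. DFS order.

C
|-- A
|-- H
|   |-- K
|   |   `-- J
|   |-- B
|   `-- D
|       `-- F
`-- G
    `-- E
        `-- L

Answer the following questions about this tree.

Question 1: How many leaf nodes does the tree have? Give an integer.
Leaves (nodes with no children): A, B, F, J, L

Answer: 5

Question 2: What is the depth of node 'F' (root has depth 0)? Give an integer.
Path from root to F: C -> H -> D -> F
Depth = number of edges = 3

Answer: 3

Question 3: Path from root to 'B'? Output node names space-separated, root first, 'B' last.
Walk down from root: C -> H -> B

Answer: C H B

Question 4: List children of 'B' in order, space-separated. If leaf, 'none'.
Answer: none

Derivation:
Node B's children (from adjacency): (leaf)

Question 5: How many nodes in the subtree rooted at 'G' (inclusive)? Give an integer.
Answer: 3

Derivation:
Subtree rooted at G contains: E, G, L
Count = 3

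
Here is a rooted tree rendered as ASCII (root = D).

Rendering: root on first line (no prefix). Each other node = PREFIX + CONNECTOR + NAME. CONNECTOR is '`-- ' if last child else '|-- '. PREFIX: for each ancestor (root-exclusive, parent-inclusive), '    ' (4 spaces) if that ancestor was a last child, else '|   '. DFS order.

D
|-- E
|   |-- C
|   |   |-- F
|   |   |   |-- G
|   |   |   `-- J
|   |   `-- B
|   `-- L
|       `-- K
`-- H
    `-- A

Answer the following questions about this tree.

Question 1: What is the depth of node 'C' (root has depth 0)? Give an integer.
Answer: 2

Derivation:
Path from root to C: D -> E -> C
Depth = number of edges = 2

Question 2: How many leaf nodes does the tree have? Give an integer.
Leaves (nodes with no children): A, B, G, J, K

Answer: 5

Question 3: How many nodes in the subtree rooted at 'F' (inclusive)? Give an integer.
Subtree rooted at F contains: F, G, J
Count = 3

Answer: 3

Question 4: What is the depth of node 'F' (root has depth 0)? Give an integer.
Answer: 3

Derivation:
Path from root to F: D -> E -> C -> F
Depth = number of edges = 3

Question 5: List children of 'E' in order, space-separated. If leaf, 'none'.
Node E's children (from adjacency): C, L

Answer: C L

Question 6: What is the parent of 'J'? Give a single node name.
Scan adjacency: J appears as child of F

Answer: F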